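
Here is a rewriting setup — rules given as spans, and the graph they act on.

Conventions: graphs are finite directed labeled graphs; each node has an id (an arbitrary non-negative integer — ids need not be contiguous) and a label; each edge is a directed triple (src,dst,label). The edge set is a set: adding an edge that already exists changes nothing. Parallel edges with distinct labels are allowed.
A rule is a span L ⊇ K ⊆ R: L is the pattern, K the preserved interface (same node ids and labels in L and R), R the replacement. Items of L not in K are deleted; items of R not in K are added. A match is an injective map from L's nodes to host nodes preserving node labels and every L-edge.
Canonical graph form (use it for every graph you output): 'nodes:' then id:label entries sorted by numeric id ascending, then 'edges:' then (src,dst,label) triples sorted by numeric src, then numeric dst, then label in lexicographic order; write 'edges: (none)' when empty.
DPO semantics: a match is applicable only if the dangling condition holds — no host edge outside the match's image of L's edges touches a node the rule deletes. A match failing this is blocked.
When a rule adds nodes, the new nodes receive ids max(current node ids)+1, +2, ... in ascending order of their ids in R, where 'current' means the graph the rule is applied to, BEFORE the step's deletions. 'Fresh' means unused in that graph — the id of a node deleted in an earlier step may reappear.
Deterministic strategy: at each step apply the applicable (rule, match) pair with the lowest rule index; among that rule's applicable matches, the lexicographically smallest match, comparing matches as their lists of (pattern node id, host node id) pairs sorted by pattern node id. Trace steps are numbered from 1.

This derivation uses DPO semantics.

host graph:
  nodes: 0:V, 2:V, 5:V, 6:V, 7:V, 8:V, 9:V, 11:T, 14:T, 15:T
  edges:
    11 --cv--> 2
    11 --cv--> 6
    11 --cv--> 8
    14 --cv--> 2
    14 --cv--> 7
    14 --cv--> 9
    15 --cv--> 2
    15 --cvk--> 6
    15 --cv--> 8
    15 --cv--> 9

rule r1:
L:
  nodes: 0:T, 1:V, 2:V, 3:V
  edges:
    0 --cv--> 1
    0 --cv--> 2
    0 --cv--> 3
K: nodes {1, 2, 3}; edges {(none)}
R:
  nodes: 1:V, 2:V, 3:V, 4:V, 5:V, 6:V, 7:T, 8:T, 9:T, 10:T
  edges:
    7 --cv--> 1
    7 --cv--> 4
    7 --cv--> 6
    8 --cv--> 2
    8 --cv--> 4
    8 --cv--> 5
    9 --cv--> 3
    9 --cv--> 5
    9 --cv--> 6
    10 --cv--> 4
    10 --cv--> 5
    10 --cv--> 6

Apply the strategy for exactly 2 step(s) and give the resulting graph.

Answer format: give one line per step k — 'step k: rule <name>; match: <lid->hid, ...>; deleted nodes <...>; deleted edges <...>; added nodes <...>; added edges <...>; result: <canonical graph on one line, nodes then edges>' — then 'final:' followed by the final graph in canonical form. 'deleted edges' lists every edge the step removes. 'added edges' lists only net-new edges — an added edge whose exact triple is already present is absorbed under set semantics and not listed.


step 1: rule r1; match: 0->11, 1->2, 2->6, 3->8; deleted nodes 11; deleted edges (11,2,cv); (11,6,cv); (11,8,cv); added nodes 16, 17, 18, 19, 20, 21, 22; added edges (19,2,cv); (19,16,cv); (19,18,cv); (20,6,cv); (20,16,cv); (20,17,cv); (21,8,cv); (21,17,cv); (21,18,cv); (22,16,cv); (22,17,cv); (22,18,cv); result: nodes: 0:V, 2:V, 5:V, 6:V, 7:V, 8:V, 9:V, 14:T, 15:T, 16:V, 17:V, 18:V, 19:T, 20:T, 21:T, 22:T edges: (14,2,cv); (14,7,cv); (14,9,cv); (15,2,cv); (15,6,cvk); (15,8,cv); (15,9,cv); (19,2,cv); (19,16,cv); (19,18,cv); (20,6,cv); (20,16,cv); (20,17,cv); (21,8,cv); (21,17,cv); (21,18,cv); (22,16,cv); (22,17,cv); (22,18,cv)
step 2: rule r1; match: 0->14, 1->2, 2->7, 3->9; deleted nodes 14; deleted edges (14,2,cv); (14,7,cv); (14,9,cv); added nodes 23, 24, 25, 26, 27, 28, 29; added edges (26,2,cv); (26,23,cv); (26,25,cv); (27,7,cv); (27,23,cv); (27,24,cv); (28,9,cv); (28,24,cv); (28,25,cv); (29,23,cv); (29,24,cv); (29,25,cv); result: nodes: 0:V, 2:V, 5:V, 6:V, 7:V, 8:V, 9:V, 15:T, 16:V, 17:V, 18:V, 19:T, 20:T, 21:T, 22:T, 23:V, 24:V, 25:V, 26:T, 27:T, 28:T, 29:T edges: (15,2,cv); (15,6,cvk); (15,8,cv); (15,9,cv); (19,2,cv); (19,16,cv); (19,18,cv); (20,6,cv); (20,16,cv); (20,17,cv); (21,8,cv); (21,17,cv); (21,18,cv); (22,16,cv); (22,17,cv); (22,18,cv); (26,2,cv); (26,23,cv); (26,25,cv); (27,7,cv); (27,23,cv); (27,24,cv); (28,9,cv); (28,24,cv); (28,25,cv); (29,23,cv); (29,24,cv); (29,25,cv)
final:
nodes: 0:V, 2:V, 5:V, 6:V, 7:V, 8:V, 9:V, 15:T, 16:V, 17:V, 18:V, 19:T, 20:T, 21:T, 22:T, 23:V, 24:V, 25:V, 26:T, 27:T, 28:T, 29:T
edges: (15,2,cv); (15,6,cvk); (15,8,cv); (15,9,cv); (19,2,cv); (19,16,cv); (19,18,cv); (20,6,cv); (20,16,cv); (20,17,cv); (21,8,cv); (21,17,cv); (21,18,cv); (22,16,cv); (22,17,cv); (22,18,cv); (26,2,cv); (26,23,cv); (26,25,cv); (27,7,cv); (27,23,cv); (27,24,cv); (28,9,cv); (28,24,cv); (28,25,cv); (29,23,cv); (29,24,cv); (29,25,cv)


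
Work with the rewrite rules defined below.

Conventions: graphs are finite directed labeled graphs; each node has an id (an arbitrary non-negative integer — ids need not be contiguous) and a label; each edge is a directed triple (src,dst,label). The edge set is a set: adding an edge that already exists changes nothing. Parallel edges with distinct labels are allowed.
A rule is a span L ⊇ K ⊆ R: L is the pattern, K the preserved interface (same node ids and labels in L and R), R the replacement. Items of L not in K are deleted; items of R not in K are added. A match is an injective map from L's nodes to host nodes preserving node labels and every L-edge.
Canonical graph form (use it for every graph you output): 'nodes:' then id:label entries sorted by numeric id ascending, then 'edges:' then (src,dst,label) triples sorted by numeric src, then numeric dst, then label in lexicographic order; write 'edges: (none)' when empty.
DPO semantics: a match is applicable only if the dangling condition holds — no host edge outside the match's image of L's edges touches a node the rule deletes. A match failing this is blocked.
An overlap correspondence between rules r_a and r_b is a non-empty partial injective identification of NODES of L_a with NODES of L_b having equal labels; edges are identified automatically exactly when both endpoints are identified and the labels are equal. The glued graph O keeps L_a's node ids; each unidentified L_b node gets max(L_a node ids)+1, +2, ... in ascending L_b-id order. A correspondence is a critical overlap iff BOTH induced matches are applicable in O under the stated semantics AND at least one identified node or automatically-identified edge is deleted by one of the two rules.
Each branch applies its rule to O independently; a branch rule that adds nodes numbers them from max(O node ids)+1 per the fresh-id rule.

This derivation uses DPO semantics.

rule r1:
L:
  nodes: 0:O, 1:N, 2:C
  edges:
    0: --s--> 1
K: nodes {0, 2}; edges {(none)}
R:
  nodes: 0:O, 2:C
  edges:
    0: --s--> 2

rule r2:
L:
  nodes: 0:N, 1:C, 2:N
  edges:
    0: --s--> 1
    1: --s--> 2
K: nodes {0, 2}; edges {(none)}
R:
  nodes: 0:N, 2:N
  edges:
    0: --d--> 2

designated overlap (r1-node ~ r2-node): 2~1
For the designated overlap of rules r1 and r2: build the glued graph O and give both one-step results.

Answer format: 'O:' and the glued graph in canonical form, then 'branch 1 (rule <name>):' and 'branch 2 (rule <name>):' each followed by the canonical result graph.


O:
nodes: 0:O, 1:N, 2:C, 3:N, 4:N
edges: (0,1,s); (2,4,s); (3,2,s)
branch 1 (rule r1):
nodes: 0:O, 2:C, 3:N, 4:N
edges: (0,2,s); (2,4,s); (3,2,s)
branch 2 (rule r2):
nodes: 0:O, 1:N, 3:N, 4:N
edges: (0,1,s); (3,4,d)


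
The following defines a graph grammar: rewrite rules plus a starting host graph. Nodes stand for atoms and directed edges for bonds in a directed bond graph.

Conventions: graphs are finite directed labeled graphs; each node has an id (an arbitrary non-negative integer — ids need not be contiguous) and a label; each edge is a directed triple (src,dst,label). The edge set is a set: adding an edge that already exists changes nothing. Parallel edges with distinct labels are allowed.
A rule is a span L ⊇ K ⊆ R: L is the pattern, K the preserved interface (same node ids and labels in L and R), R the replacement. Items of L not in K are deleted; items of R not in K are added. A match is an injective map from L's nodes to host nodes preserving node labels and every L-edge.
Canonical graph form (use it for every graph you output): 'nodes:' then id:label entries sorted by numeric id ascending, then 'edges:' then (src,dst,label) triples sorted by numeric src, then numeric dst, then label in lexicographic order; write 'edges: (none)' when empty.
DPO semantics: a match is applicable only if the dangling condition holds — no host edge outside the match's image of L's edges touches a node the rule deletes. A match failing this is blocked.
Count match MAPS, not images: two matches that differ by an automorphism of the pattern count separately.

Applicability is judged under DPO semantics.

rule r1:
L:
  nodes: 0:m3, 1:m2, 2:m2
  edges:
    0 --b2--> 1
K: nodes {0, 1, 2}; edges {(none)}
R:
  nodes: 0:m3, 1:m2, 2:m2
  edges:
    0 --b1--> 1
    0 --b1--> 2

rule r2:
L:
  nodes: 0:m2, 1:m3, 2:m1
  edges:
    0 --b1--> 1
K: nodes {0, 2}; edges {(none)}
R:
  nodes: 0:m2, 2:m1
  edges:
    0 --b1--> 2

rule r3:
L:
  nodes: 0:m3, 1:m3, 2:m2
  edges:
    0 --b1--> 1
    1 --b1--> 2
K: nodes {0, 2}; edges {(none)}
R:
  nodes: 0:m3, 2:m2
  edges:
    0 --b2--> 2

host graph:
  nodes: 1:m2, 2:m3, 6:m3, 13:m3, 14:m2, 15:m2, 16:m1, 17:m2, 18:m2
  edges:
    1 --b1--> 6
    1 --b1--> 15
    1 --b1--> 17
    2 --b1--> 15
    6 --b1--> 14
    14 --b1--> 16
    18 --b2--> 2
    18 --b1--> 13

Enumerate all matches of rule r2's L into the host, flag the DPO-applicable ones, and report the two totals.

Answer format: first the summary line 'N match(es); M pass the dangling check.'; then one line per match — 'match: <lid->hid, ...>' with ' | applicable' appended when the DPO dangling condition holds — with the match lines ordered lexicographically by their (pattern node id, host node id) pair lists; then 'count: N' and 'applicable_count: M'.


2 match(es); 1 pass the dangling check.
match: 0->1, 1->6, 2->16
match: 0->18, 1->13, 2->16 | applicable
count: 2
applicable_count: 1


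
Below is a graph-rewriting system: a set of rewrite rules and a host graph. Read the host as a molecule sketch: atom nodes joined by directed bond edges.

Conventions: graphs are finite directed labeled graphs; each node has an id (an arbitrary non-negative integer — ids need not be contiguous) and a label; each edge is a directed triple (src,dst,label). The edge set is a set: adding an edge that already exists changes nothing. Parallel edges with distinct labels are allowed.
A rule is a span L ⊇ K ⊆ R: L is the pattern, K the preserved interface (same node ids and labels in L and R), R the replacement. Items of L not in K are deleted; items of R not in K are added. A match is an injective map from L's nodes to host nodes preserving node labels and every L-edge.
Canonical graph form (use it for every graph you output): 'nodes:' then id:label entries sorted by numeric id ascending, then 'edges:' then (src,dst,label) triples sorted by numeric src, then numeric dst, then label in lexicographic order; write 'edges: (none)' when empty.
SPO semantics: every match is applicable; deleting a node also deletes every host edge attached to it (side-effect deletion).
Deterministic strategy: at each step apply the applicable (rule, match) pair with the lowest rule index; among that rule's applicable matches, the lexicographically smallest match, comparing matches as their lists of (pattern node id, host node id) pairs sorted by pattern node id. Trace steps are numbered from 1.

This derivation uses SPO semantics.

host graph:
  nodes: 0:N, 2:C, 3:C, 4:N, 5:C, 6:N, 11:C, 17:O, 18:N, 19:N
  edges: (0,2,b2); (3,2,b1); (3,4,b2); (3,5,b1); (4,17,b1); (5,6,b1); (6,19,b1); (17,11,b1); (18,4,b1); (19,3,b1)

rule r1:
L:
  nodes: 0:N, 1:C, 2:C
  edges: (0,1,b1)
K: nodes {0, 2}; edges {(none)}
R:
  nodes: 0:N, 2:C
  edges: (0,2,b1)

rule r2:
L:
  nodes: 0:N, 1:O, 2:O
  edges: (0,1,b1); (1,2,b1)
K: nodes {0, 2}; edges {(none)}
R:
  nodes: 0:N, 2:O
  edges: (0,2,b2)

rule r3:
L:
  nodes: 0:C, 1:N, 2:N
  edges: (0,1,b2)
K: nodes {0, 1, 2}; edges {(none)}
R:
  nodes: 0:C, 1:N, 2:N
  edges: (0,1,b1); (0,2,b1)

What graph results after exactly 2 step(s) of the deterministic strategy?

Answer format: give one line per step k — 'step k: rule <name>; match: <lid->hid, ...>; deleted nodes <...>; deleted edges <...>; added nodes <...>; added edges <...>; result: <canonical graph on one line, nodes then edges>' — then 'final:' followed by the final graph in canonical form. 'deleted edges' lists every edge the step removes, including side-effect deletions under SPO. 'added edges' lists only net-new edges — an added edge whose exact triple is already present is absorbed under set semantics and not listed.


step 1: rule r1; match: 0->19, 1->3, 2->2; deleted nodes 3; deleted edges (3,2,b1); (3,4,b2); (3,5,b1); (19,3,b1); added nodes (none); added edges (19,2,b1); result: nodes: 0:N, 2:C, 4:N, 5:C, 6:N, 11:C, 17:O, 18:N, 19:N edges: (0,2,b2); (4,17,b1); (5,6,b1); (6,19,b1); (17,11,b1); (18,4,b1); (19,2,b1)
step 2: rule r1; match: 0->19, 1->2, 2->5; deleted nodes 2; deleted edges (0,2,b2); (19,2,b1); added nodes (none); added edges (19,5,b1); result: nodes: 0:N, 4:N, 5:C, 6:N, 11:C, 17:O, 18:N, 19:N edges: (4,17,b1); (5,6,b1); (6,19,b1); (17,11,b1); (18,4,b1); (19,5,b1)
final:
nodes: 0:N, 4:N, 5:C, 6:N, 11:C, 17:O, 18:N, 19:N
edges: (4,17,b1); (5,6,b1); (6,19,b1); (17,11,b1); (18,4,b1); (19,5,b1)


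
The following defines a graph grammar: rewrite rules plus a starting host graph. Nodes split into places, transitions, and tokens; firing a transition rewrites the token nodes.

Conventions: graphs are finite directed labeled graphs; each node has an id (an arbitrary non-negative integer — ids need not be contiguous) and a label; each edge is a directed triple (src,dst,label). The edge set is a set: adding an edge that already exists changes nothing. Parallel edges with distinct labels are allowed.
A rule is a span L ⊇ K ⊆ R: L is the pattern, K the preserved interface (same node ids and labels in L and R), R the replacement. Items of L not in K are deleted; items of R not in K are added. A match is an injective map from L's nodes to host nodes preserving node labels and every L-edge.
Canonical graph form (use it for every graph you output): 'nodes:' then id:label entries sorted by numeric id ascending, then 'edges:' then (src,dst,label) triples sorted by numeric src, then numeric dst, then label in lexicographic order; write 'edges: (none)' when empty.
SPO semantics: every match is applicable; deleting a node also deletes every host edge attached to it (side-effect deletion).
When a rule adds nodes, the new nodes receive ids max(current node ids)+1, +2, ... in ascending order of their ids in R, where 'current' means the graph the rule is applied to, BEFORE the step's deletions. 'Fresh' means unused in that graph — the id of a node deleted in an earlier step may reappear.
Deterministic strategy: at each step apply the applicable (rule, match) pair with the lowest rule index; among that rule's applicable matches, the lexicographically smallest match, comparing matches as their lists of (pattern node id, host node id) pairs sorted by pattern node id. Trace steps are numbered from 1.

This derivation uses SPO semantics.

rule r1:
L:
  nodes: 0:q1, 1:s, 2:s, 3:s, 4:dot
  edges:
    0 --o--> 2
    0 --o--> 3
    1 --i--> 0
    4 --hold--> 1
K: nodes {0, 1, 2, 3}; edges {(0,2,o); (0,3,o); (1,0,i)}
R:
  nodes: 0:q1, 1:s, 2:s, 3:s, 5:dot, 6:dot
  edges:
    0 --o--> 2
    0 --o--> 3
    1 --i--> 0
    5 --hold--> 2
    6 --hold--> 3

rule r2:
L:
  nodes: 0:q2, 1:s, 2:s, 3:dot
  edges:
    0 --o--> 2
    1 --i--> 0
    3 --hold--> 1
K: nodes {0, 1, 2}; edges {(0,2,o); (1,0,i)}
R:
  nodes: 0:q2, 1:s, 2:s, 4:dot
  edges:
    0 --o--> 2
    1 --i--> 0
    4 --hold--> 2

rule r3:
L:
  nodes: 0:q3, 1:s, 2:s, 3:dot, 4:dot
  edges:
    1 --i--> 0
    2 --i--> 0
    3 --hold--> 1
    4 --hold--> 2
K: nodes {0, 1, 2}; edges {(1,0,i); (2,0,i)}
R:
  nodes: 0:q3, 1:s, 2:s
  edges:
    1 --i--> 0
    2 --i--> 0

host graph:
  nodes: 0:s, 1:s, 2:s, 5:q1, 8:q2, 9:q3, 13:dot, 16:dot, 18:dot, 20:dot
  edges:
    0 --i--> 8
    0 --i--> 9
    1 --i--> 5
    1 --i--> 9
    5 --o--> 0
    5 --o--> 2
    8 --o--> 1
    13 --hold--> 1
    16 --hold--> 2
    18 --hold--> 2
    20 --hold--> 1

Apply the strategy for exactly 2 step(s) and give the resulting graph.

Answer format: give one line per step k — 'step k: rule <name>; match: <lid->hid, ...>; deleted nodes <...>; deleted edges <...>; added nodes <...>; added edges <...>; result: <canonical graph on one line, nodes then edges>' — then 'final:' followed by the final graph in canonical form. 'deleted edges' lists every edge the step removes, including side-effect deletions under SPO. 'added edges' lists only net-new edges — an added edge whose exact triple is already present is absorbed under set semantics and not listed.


step 1: rule r1; match: 0->5, 1->1, 2->0, 3->2, 4->13; deleted nodes 13; deleted edges (13,1,hold); added nodes 21, 22; added edges (21,0,hold); (22,2,hold); result: nodes: 0:s, 1:s, 2:s, 5:q1, 8:q2, 9:q3, 16:dot, 18:dot, 20:dot, 21:dot, 22:dot edges: (0,8,i); (0,9,i); (1,5,i); (1,9,i); (5,0,o); (5,2,o); (8,1,o); (16,2,hold); (18,2,hold); (20,1,hold); (21,0,hold); (22,2,hold)
step 2: rule r1; match: 0->5, 1->1, 2->0, 3->2, 4->20; deleted nodes 20; deleted edges (20,1,hold); added nodes 23, 24; added edges (23,0,hold); (24,2,hold); result: nodes: 0:s, 1:s, 2:s, 5:q1, 8:q2, 9:q3, 16:dot, 18:dot, 21:dot, 22:dot, 23:dot, 24:dot edges: (0,8,i); (0,9,i); (1,5,i); (1,9,i); (5,0,o); (5,2,o); (8,1,o); (16,2,hold); (18,2,hold); (21,0,hold); (22,2,hold); (23,0,hold); (24,2,hold)
final:
nodes: 0:s, 1:s, 2:s, 5:q1, 8:q2, 9:q3, 16:dot, 18:dot, 21:dot, 22:dot, 23:dot, 24:dot
edges: (0,8,i); (0,9,i); (1,5,i); (1,9,i); (5,0,o); (5,2,o); (8,1,o); (16,2,hold); (18,2,hold); (21,0,hold); (22,2,hold); (23,0,hold); (24,2,hold)


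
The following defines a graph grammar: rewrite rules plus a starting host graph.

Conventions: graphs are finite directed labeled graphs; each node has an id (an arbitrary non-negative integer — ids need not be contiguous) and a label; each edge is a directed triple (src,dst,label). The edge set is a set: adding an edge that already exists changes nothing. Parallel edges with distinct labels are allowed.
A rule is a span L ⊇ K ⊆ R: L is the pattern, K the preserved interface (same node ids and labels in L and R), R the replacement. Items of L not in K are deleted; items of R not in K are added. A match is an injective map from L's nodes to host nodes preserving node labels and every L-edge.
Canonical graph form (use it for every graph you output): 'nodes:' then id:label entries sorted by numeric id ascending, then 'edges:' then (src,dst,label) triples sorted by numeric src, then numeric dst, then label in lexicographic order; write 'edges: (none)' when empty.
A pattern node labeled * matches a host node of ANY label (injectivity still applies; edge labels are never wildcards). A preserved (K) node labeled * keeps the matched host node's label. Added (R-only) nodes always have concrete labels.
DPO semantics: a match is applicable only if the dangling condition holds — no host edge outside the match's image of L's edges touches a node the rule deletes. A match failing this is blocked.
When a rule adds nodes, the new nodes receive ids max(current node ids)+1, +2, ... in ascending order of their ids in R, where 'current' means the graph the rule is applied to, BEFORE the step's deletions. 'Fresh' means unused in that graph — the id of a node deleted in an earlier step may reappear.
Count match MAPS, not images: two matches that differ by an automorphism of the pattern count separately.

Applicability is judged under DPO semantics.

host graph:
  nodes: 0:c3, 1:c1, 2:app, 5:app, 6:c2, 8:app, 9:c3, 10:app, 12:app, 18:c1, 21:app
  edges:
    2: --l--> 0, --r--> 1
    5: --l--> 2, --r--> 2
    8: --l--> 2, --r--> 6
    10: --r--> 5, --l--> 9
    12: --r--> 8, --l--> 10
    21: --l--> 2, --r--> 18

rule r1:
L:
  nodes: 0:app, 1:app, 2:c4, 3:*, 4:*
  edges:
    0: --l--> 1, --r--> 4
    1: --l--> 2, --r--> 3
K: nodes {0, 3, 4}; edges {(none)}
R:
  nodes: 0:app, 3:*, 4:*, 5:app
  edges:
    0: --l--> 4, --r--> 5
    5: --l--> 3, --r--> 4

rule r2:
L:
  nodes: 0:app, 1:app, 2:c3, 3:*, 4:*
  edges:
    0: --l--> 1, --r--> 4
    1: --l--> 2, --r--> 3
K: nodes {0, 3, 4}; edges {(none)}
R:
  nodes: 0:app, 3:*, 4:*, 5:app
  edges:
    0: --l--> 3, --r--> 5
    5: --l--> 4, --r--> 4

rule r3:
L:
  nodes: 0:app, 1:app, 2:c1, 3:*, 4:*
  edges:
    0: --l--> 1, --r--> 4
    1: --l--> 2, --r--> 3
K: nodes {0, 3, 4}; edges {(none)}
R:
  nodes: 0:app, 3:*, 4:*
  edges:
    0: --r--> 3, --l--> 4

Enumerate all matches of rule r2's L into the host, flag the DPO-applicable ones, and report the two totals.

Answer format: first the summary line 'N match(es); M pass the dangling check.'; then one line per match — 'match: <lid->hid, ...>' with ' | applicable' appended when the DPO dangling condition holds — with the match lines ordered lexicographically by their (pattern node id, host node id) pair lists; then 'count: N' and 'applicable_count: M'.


3 match(es); 1 pass the dangling check.
match: 0->8, 1->2, 2->0, 3->1, 4->6
match: 0->12, 1->10, 2->9, 3->5, 4->8 | applicable
match: 0->21, 1->2, 2->0, 3->1, 4->18
count: 3
applicable_count: 1


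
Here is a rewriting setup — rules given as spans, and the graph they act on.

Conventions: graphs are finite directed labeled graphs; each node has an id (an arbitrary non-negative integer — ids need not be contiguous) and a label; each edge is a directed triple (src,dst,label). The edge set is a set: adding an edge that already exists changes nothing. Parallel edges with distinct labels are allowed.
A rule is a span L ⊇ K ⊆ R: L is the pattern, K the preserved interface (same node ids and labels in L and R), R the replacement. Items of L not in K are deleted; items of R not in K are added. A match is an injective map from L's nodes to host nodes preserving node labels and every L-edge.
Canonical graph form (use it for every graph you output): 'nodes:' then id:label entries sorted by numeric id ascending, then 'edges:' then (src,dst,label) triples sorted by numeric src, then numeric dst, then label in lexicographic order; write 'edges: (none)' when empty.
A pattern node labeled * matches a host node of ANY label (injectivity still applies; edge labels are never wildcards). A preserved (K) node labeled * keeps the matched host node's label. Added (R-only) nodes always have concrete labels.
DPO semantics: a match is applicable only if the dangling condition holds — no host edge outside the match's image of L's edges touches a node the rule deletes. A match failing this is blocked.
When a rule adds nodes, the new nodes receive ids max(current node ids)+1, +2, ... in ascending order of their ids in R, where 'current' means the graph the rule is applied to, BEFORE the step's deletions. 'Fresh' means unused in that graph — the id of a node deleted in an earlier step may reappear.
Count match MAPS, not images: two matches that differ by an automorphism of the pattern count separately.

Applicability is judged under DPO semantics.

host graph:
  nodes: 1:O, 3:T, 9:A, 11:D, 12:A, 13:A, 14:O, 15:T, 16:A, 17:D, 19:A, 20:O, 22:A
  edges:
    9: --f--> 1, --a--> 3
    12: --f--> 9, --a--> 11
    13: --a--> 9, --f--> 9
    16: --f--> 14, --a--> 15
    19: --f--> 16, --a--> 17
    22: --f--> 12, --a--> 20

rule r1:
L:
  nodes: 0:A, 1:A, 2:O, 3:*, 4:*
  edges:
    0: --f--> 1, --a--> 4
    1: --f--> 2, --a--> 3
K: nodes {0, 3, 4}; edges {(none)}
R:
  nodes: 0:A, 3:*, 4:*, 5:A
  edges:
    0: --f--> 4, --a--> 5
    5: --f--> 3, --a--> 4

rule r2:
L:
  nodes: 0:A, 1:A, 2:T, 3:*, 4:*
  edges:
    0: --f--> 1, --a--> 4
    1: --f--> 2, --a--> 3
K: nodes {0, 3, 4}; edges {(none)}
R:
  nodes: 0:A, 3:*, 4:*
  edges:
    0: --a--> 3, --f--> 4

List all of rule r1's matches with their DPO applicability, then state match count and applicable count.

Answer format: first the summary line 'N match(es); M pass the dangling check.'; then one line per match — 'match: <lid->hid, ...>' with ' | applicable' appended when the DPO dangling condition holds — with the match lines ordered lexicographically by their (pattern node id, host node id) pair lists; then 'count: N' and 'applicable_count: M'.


2 match(es); 1 pass the dangling check.
match: 0->12, 1->9, 2->1, 3->3, 4->11
match: 0->19, 1->16, 2->14, 3->15, 4->17 | applicable
count: 2
applicable_count: 1


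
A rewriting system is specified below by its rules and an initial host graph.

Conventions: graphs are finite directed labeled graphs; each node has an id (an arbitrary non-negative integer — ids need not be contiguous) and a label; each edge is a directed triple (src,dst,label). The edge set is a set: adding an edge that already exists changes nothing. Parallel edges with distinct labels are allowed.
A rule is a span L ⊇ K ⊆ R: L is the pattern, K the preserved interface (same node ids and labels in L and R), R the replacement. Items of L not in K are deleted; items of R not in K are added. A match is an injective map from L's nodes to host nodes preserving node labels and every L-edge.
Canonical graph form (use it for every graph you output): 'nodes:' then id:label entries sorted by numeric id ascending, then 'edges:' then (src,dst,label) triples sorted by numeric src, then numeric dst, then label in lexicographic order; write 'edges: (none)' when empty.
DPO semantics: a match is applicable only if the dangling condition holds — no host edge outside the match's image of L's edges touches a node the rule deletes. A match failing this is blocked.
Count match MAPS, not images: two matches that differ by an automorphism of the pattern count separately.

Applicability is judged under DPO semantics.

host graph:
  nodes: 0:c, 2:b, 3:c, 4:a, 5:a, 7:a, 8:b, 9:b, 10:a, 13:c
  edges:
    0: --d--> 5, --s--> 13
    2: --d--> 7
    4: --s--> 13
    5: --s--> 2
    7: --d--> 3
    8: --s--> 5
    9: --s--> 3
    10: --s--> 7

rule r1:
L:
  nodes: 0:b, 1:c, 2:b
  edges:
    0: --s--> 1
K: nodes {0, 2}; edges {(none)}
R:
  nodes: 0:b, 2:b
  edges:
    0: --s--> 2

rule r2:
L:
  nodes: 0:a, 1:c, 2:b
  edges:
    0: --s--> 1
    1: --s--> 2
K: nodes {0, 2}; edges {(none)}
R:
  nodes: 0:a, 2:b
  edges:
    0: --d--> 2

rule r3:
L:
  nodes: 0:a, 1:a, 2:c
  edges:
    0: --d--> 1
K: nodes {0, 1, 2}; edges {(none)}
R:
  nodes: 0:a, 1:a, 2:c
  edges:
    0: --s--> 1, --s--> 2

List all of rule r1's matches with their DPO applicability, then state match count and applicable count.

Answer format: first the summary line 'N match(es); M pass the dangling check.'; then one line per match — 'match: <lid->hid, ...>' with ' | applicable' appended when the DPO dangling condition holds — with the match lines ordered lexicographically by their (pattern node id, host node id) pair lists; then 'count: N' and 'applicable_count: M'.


2 match(es); 0 pass the dangling check.
match: 0->9, 1->3, 2->2
match: 0->9, 1->3, 2->8
count: 2
applicable_count: 0


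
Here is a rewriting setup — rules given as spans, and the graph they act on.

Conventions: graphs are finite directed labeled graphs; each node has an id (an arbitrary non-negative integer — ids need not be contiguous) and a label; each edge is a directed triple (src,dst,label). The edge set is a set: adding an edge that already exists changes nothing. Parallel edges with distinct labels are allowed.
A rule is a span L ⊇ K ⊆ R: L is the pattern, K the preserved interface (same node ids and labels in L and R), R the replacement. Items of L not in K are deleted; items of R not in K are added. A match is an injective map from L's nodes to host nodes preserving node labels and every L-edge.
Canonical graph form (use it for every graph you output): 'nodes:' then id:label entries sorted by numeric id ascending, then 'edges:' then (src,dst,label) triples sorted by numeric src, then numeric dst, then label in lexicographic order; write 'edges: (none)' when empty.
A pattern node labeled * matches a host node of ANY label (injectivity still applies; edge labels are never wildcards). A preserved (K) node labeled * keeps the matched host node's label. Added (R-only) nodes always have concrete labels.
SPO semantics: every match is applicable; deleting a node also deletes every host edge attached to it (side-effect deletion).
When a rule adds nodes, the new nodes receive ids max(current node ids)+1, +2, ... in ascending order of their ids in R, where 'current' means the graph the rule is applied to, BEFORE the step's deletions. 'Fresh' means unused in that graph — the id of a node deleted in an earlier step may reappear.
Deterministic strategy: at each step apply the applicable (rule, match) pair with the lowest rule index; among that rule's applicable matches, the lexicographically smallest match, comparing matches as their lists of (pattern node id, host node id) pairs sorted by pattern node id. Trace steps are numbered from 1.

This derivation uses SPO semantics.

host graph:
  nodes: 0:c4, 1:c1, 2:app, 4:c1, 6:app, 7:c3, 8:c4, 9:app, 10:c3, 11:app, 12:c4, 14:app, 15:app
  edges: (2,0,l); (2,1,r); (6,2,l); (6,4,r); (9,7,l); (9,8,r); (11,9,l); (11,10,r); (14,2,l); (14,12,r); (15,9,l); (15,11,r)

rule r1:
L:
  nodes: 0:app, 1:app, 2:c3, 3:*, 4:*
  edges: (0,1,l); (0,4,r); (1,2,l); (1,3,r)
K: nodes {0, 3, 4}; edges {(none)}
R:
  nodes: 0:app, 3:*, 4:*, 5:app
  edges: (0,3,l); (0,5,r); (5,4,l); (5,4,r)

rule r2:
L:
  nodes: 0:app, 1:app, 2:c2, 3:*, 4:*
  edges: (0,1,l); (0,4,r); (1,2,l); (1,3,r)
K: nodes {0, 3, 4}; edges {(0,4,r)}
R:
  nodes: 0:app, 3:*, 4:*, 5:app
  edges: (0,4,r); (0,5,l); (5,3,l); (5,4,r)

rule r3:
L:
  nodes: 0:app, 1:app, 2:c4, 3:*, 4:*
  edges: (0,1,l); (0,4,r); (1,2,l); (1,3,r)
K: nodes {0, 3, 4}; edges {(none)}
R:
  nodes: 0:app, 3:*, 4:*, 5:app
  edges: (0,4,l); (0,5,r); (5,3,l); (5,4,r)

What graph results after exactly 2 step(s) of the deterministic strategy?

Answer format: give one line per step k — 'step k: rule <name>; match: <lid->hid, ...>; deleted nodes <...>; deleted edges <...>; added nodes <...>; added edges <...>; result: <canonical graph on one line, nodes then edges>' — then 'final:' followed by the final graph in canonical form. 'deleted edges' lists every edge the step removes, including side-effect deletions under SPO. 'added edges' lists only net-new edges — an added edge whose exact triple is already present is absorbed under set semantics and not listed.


step 1: rule r1; match: 0->11, 1->9, 2->7, 3->8, 4->10; deleted nodes 7, 9; deleted edges (9,7,l); (9,8,r); (11,9,l); (11,10,r); (15,9,l); added nodes 16; added edges (11,8,l); (11,16,r); (16,10,l); (16,10,r); result: nodes: 0:c4, 1:c1, 2:app, 4:c1, 6:app, 8:c4, 10:c3, 11:app, 12:c4, 14:app, 15:app, 16:app edges: (2,0,l); (2,1,r); (6,2,l); (6,4,r); (11,8,l); (11,16,r); (14,2,l); (14,12,r); (15,11,r); (16,10,l); (16,10,r)
step 2: rule r3; match: 0->6, 1->2, 2->0, 3->1, 4->4; deleted nodes 0, 2; deleted edges (2,0,l); (2,1,r); (6,2,l); (6,4,r); (14,2,l); added nodes 17; added edges (6,4,l); (6,17,r); (17,1,l); (17,4,r); result: nodes: 1:c1, 4:c1, 6:app, 8:c4, 10:c3, 11:app, 12:c4, 14:app, 15:app, 16:app, 17:app edges: (6,4,l); (6,17,r); (11,8,l); (11,16,r); (14,12,r); (15,11,r); (16,10,l); (16,10,r); (17,1,l); (17,4,r)
final:
nodes: 1:c1, 4:c1, 6:app, 8:c4, 10:c3, 11:app, 12:c4, 14:app, 15:app, 16:app, 17:app
edges: (6,4,l); (6,17,r); (11,8,l); (11,16,r); (14,12,r); (15,11,r); (16,10,l); (16,10,r); (17,1,l); (17,4,r)


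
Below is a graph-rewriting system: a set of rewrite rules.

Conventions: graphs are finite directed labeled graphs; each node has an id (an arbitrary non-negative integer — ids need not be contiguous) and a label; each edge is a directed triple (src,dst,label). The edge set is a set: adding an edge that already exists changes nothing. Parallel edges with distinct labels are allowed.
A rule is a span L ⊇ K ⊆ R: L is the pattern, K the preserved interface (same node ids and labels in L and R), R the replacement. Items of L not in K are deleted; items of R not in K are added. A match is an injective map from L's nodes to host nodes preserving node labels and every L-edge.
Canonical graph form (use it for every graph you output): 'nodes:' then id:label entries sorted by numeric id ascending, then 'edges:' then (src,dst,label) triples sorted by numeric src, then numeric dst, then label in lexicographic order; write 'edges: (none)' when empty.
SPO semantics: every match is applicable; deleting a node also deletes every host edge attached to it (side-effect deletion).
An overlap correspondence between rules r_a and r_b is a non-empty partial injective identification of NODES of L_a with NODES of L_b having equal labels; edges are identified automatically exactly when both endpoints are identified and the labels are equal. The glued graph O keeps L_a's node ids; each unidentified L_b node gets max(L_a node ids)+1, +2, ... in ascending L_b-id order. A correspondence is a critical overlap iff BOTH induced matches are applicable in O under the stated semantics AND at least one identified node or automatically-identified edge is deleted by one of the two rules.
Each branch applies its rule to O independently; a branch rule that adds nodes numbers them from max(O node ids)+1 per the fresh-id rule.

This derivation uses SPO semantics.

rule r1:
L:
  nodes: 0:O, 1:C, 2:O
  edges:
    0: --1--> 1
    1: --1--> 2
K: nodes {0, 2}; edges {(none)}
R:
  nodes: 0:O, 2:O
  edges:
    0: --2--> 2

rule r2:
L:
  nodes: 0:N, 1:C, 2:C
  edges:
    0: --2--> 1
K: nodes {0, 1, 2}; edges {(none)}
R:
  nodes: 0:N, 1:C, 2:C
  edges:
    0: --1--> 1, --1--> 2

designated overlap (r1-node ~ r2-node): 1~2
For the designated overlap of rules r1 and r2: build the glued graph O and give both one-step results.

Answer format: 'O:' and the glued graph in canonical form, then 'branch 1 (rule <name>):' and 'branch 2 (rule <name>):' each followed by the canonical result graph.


O:
nodes: 0:O, 1:C, 2:O, 3:N, 4:C
edges: (0,1,1); (1,2,1); (3,4,2)
branch 1 (rule r1):
nodes: 0:O, 2:O, 3:N, 4:C
edges: (0,2,2); (3,4,2)
branch 2 (rule r2):
nodes: 0:O, 1:C, 2:O, 3:N, 4:C
edges: (0,1,1); (1,2,1); (3,1,1); (3,4,1)


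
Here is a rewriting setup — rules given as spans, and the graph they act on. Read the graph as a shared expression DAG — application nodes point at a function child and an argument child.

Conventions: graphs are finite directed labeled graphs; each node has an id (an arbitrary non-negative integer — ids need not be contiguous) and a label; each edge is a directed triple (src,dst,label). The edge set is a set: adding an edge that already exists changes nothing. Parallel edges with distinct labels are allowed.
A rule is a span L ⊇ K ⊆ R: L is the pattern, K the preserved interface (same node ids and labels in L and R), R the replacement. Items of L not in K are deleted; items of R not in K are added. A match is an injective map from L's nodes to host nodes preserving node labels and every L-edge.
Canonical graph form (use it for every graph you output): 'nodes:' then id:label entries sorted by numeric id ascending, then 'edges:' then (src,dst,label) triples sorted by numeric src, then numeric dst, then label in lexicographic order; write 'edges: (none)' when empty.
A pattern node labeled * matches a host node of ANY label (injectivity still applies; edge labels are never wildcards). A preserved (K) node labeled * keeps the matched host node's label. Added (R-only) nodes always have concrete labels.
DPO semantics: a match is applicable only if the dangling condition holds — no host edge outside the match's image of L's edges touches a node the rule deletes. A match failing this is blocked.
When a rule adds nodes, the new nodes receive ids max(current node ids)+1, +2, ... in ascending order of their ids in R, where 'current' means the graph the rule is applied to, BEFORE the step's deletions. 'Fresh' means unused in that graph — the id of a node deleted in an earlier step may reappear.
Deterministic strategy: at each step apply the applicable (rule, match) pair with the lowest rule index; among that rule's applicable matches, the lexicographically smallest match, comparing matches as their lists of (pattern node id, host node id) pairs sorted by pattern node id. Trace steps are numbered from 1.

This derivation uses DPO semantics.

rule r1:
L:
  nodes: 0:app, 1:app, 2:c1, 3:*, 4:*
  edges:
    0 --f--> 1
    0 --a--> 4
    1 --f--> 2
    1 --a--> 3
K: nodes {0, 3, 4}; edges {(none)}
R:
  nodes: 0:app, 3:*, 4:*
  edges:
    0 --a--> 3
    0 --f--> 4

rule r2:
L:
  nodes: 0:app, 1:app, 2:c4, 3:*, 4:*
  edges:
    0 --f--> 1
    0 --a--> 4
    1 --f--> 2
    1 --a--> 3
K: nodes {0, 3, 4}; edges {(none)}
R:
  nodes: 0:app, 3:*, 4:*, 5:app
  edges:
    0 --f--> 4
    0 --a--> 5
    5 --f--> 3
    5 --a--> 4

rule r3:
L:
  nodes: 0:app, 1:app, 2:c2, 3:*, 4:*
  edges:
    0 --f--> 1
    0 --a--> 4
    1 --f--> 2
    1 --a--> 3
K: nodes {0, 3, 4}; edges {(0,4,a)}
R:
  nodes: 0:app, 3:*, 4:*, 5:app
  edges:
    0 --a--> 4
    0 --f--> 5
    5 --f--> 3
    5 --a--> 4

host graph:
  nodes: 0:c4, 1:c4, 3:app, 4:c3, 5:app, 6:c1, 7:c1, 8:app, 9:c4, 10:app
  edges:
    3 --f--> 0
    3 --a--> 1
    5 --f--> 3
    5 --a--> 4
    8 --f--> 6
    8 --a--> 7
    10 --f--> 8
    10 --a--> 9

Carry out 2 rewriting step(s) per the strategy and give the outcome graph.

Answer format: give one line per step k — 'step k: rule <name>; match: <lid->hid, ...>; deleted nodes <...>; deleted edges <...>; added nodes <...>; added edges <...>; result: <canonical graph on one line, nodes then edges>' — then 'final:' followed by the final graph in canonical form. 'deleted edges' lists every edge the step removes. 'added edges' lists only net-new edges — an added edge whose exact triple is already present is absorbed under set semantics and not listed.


step 1: rule r1; match: 0->10, 1->8, 2->6, 3->7, 4->9; deleted nodes 6, 8; deleted edges (8,6,f); (8,7,a); (10,8,f); (10,9,a); added nodes (none); added edges (10,7,a); (10,9,f); result: nodes: 0:c4, 1:c4, 3:app, 4:c3, 5:app, 7:c1, 9:c4, 10:app edges: (3,0,f); (3,1,a); (5,3,f); (5,4,a); (10,7,a); (10,9,f)
step 2: rule r2; match: 0->5, 1->3, 2->0, 3->1, 4->4; deleted nodes 0, 3; deleted edges (3,0,f); (3,1,a); (5,3,f); (5,4,a); added nodes 11; added edges (5,4,f); (5,11,a); (11,1,f); (11,4,a); result: nodes: 1:c4, 4:c3, 5:app, 7:c1, 9:c4, 10:app, 11:app edges: (5,4,f); (5,11,a); (10,7,a); (10,9,f); (11,1,f); (11,4,a)
final:
nodes: 1:c4, 4:c3, 5:app, 7:c1, 9:c4, 10:app, 11:app
edges: (5,4,f); (5,11,a); (10,7,a); (10,9,f); (11,1,f); (11,4,a)


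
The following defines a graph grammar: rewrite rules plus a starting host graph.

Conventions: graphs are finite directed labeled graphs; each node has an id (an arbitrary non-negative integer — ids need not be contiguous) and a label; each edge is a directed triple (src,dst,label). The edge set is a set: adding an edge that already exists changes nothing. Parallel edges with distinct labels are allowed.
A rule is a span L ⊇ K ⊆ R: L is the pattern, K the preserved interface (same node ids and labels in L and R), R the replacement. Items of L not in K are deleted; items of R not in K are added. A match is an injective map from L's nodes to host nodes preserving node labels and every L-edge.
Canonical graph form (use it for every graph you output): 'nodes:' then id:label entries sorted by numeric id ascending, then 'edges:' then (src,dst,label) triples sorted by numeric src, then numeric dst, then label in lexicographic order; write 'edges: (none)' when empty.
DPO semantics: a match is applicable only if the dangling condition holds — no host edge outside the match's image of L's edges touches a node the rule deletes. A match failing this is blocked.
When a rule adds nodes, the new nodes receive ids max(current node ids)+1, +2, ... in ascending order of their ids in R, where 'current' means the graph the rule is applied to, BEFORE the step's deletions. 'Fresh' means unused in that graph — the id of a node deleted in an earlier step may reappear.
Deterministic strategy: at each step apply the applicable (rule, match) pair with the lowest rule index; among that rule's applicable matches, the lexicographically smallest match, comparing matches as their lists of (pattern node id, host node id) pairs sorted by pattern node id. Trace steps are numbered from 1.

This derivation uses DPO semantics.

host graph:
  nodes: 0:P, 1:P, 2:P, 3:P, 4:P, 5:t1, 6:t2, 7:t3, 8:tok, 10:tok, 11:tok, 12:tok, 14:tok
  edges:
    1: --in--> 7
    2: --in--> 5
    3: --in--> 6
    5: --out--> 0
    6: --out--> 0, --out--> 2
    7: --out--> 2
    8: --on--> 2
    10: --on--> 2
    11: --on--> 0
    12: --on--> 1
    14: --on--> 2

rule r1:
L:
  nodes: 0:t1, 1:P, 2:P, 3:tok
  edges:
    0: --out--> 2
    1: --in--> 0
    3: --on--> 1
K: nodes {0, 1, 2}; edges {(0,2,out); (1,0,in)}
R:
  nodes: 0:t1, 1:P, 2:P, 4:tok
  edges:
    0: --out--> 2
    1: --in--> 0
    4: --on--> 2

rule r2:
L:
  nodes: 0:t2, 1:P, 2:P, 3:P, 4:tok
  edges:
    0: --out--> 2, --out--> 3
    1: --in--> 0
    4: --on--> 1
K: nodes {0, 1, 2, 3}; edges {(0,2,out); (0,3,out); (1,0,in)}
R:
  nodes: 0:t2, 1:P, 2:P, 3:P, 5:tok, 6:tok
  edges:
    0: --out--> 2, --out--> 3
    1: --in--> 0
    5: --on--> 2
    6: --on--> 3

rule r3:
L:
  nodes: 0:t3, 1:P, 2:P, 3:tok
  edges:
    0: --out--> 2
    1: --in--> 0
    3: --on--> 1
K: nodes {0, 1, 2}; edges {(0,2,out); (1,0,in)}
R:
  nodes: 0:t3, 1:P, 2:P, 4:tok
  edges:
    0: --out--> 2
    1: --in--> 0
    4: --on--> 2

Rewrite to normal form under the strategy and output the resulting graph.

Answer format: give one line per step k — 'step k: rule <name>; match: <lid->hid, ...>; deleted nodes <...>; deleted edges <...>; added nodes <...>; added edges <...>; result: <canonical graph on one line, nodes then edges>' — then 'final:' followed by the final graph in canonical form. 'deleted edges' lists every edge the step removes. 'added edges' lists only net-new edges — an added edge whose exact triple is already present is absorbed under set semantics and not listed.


step 1: rule r1; match: 0->5, 1->2, 2->0, 3->8; deleted nodes 8; deleted edges (8,2,on); added nodes 15; added edges (15,0,on); result: nodes: 0:P, 1:P, 2:P, 3:P, 4:P, 5:t1, 6:t2, 7:t3, 10:tok, 11:tok, 12:tok, 14:tok, 15:tok edges: (1,7,in); (2,5,in); (3,6,in); (5,0,out); (6,0,out); (6,2,out); (7,2,out); (10,2,on); (11,0,on); (12,1,on); (14,2,on); (15,0,on)
step 2: rule r1; match: 0->5, 1->2, 2->0, 3->10; deleted nodes 10; deleted edges (10,2,on); added nodes 16; added edges (16,0,on); result: nodes: 0:P, 1:P, 2:P, 3:P, 4:P, 5:t1, 6:t2, 7:t3, 11:tok, 12:tok, 14:tok, 15:tok, 16:tok edges: (1,7,in); (2,5,in); (3,6,in); (5,0,out); (6,0,out); (6,2,out); (7,2,out); (11,0,on); (12,1,on); (14,2,on); (15,0,on); (16,0,on)
step 3: rule r1; match: 0->5, 1->2, 2->0, 3->14; deleted nodes 14; deleted edges (14,2,on); added nodes 17; added edges (17,0,on); result: nodes: 0:P, 1:P, 2:P, 3:P, 4:P, 5:t1, 6:t2, 7:t3, 11:tok, 12:tok, 15:tok, 16:tok, 17:tok edges: (1,7,in); (2,5,in); (3,6,in); (5,0,out); (6,0,out); (6,2,out); (7,2,out); (11,0,on); (12,1,on); (15,0,on); (16,0,on); (17,0,on)
step 4: rule r3; match: 0->7, 1->1, 2->2, 3->12; deleted nodes 12; deleted edges (12,1,on); added nodes 18; added edges (18,2,on); result: nodes: 0:P, 1:P, 2:P, 3:P, 4:P, 5:t1, 6:t2, 7:t3, 11:tok, 15:tok, 16:tok, 17:tok, 18:tok edges: (1,7,in); (2,5,in); (3,6,in); (5,0,out); (6,0,out); (6,2,out); (7,2,out); (11,0,on); (15,0,on); (16,0,on); (17,0,on); (18,2,on)
step 5: rule r1; match: 0->5, 1->2, 2->0, 3->18; deleted nodes 18; deleted edges (18,2,on); added nodes 19; added edges (19,0,on); result: nodes: 0:P, 1:P, 2:P, 3:P, 4:P, 5:t1, 6:t2, 7:t3, 11:tok, 15:tok, 16:tok, 17:tok, 19:tok edges: (1,7,in); (2,5,in); (3,6,in); (5,0,out); (6,0,out); (6,2,out); (7,2,out); (11,0,on); (15,0,on); (16,0,on); (17,0,on); (19,0,on)
final:
nodes: 0:P, 1:P, 2:P, 3:P, 4:P, 5:t1, 6:t2, 7:t3, 11:tok, 15:tok, 16:tok, 17:tok, 19:tok
edges: (1,7,in); (2,5,in); (3,6,in); (5,0,out); (6,0,out); (6,2,out); (7,2,out); (11,0,on); (15,0,on); (16,0,on); (17,0,on); (19,0,on)
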